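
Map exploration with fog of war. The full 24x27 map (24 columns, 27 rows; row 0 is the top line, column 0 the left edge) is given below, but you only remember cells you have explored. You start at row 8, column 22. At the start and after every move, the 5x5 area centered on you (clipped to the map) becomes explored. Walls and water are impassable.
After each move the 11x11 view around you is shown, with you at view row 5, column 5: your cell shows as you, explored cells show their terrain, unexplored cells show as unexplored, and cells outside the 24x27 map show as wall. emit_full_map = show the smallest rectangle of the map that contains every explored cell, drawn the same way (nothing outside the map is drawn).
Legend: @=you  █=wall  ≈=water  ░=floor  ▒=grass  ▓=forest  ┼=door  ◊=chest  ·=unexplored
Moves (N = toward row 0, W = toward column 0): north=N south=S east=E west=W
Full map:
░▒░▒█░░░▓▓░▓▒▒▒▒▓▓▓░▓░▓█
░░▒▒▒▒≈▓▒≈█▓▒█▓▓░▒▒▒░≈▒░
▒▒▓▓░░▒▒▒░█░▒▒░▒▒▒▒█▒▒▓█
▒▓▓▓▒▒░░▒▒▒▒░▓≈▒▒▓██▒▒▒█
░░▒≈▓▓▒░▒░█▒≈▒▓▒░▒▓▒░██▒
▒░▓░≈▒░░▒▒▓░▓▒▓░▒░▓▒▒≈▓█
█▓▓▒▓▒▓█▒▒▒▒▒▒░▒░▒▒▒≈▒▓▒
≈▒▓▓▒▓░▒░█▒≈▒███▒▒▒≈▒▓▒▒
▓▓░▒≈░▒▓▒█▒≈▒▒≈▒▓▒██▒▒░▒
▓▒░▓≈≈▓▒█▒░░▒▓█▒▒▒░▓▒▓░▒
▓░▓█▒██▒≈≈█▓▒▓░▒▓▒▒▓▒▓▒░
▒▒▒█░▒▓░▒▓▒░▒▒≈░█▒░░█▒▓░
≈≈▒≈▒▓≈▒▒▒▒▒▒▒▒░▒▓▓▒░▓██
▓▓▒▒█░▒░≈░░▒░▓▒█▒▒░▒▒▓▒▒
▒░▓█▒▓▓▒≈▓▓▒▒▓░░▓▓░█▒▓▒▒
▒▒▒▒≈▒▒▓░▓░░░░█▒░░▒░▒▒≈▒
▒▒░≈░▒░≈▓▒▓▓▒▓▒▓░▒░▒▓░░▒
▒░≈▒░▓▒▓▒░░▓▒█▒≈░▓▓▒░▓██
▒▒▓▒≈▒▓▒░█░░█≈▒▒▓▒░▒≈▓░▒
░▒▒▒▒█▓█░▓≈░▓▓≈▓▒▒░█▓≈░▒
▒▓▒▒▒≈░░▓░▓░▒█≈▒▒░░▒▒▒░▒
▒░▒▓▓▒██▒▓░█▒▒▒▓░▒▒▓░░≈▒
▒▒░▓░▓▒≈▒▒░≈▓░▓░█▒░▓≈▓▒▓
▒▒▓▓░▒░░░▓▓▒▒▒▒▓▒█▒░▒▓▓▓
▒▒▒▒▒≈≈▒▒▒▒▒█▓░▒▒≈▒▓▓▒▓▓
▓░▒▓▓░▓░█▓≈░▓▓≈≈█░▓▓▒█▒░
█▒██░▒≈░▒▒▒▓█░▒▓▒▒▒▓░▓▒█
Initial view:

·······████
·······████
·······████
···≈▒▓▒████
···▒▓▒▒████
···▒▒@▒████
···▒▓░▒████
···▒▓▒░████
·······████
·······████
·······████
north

·······████
·······████
·······████
···▒≈▓█████
···≈▒▓▒████
···▒▓@▒████
···▒▒░▒████
···▒▓░▒████
···▒▓▒░████
·······████
·······████

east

······█████
······█████
······█████
··▒≈▓██████
··≈▒▓▒█████
··▒▓▒@█████
··▒▒░▒█████
··▒▓░▒█████
··▒▓▒░█████
······█████
······█████

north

······█████
······█████
······█████
···██▒█████
··▒≈▓██████
··≈▒▓@█████
··▒▓▒▒█████
··▒▒░▒█████
··▒▓░▒█████
··▒▓▒░█████
······█████

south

······█████
······█████
···██▒█████
··▒≈▓██████
··≈▒▓▒█████
··▒▓▒@█████
··▒▒░▒█████
··▒▓░▒█████
··▒▓▒░█████
······█████
······█████

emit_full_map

·██▒
▒≈▓█
≈▒▓▒
▒▓▒@
▒▒░▒
▒▓░▒
▒▓▒░

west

·······████
·······████
····██▒████
···▒≈▓█████
···≈▒▓▒████
···▒▓@▒████
···▒▒░▒████
···▒▓░▒████
···▒▓▒░████
·······████
·······████

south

·······████
····██▒████
···▒≈▓█████
···≈▒▓▒████
···▒▓▒▒████
···▒▒@▒████
···▒▓░▒████
···▒▓▒░████
·······████
·······████
·······████

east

······█████
···██▒█████
··▒≈▓██████
··≈▒▓▒█████
··▒▓▒▒█████
··▒▒░@█████
··▒▓░▒█████
··▒▓▒░█████
······█████
······█████
······█████

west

·······████
····██▒████
···▒≈▓█████
···≈▒▓▒████
···▒▓▒▒████
···▒▒@▒████
···▒▓░▒████
···▒▓▒░████
·······████
·······████
·······████

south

····██▒████
···▒≈▓█████
···≈▒▓▒████
···▒▓▒▒████
···▒▒░▒████
···▒▓@▒████
···▒▓▒░████
···█▒▓░████
·······████
·······████
·······████

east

···██▒█████
··▒≈▓██████
··≈▒▓▒█████
··▒▓▒▒█████
··▒▒░▒█████
··▒▓░@█████
··▒▓▒░█████
··█▒▓░█████
······█████
······█████
······█████

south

··▒≈▓██████
··≈▒▓▒█████
··▒▓▒▒█████
··▒▒░▒█████
··▒▓░▒█████
··▒▓▒@█████
··█▒▓░█████
···▓███████
······█████
······█████
······█████

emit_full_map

·██▒
▒≈▓█
≈▒▓▒
▒▓▒▒
▒▒░▒
▒▓░▒
▒▓▒@
█▒▓░
·▓██

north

···██▒█████
··▒≈▓██████
··≈▒▓▒█████
··▒▓▒▒█████
··▒▒░▒█████
··▒▓░@█████
··▒▓▒░█████
··█▒▓░█████
···▓███████
······█████
······█████

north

······█████
···██▒█████
··▒≈▓██████
··≈▒▓▒█████
··▒▓▒▒█████
··▒▒░@█████
··▒▓░▒█████
··▒▓▒░█████
··█▒▓░█████
···▓███████
······█████

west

·······████
····██▒████
···▒≈▓█████
···≈▒▓▒████
···▒▓▒▒████
···▒▒@▒████
···▒▓░▒████
···▒▓▒░████
···█▒▓░████
····▓██████
·······████

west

········███
·····██▒███
····▒≈▓████
···▒≈▒▓▒███
···≈▒▓▒▒███
···█▒@░▒███
···▓▒▓░▒███
···▓▒▓▒░███
····█▒▓░███
·····▓█████
········███

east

·······████
····██▒████
···▒≈▓█████
··▒≈▒▓▒████
··≈▒▓▒▒████
··█▒▒@▒████
··▓▒▓░▒████
··▓▒▓▒░████
···█▒▓░████
····▓██████
·······████

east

······█████
···██▒█████
··▒≈▓██████
·▒≈▒▓▒█████
·≈▒▓▒▒█████
·█▒▒░@█████
·▓▒▓░▒█████
·▓▒▓▒░█████
··█▒▓░█████
···▓███████
······█████

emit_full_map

··██▒
·▒≈▓█
▒≈▒▓▒
≈▒▓▒▒
█▒▒░@
▓▒▓░▒
▓▒▓▒░
·█▒▓░
··▓██

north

······█████
······█████
···██▒█████
··▒≈▓██████
·▒≈▒▓▒█████
·≈▒▓▒@█████
·█▒▒░▒█████
·▓▒▓░▒█████
·▓▒▓▒░█████
··█▒▓░█████
···▓███████

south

······█████
···██▒█████
··▒≈▓██████
·▒≈▒▓▒█████
·≈▒▓▒▒█████
·█▒▒░@█████
·▓▒▓░▒█████
·▓▒▓▒░█████
··█▒▓░█████
···▓███████
······█████

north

······█████
······█████
···██▒█████
··▒≈▓██████
·▒≈▒▓▒█████
·≈▒▓▒@█████
·█▒▒░▒█████
·▓▒▓░▒█████
·▓▒▓▒░█████
··█▒▓░█████
···▓███████


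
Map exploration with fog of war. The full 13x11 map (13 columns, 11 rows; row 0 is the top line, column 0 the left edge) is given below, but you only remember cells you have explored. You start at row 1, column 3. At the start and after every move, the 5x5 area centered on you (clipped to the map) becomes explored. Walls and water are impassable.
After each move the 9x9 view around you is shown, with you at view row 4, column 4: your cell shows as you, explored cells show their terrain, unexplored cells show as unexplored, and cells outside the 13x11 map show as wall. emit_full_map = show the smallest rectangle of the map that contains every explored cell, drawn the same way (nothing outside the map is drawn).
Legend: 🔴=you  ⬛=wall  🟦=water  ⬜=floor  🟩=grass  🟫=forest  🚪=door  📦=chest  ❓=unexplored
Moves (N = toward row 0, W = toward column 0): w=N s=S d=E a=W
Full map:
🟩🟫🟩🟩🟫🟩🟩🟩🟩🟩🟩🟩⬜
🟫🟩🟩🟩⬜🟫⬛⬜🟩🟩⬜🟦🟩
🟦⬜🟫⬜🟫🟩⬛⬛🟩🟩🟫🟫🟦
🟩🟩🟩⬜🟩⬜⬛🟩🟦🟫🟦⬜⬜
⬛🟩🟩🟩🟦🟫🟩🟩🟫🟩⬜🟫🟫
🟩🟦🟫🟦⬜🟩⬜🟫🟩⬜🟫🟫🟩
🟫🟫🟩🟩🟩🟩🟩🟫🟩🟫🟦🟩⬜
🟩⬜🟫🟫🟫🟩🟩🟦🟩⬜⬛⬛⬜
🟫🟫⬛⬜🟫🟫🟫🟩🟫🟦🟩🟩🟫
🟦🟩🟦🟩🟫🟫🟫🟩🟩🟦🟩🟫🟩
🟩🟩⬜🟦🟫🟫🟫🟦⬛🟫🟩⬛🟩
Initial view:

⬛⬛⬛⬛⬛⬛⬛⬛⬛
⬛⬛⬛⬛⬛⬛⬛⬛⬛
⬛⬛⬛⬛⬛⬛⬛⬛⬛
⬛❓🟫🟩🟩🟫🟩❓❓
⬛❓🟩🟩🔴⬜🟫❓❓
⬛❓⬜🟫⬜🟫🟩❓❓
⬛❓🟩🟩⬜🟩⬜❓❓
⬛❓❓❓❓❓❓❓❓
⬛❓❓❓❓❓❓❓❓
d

⬛⬛⬛⬛⬛⬛⬛⬛⬛
⬛⬛⬛⬛⬛⬛⬛⬛⬛
⬛⬛⬛⬛⬛⬛⬛⬛⬛
❓🟫🟩🟩🟫🟩🟩❓❓
❓🟩🟩🟩🔴🟫⬛❓❓
❓⬜🟫⬜🟫🟩⬛❓❓
❓🟩🟩⬜🟩⬜⬛❓❓
❓❓❓❓❓❓❓❓❓
❓❓❓❓❓❓❓❓❓

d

⬛⬛⬛⬛⬛⬛⬛⬛⬛
⬛⬛⬛⬛⬛⬛⬛⬛⬛
⬛⬛⬛⬛⬛⬛⬛⬛⬛
🟫🟩🟩🟫🟩🟩🟩❓❓
🟩🟩🟩⬜🔴⬛⬜❓❓
⬜🟫⬜🟫🟩⬛⬛❓❓
🟩🟩⬜🟩⬜⬛🟩❓❓
❓❓❓❓❓❓❓❓❓
❓❓❓❓❓❓❓❓❓

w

⬛⬛⬛⬛⬛⬛⬛⬛⬛
⬛⬛⬛⬛⬛⬛⬛⬛⬛
⬛⬛⬛⬛⬛⬛⬛⬛⬛
⬛⬛⬛⬛⬛⬛⬛⬛⬛
🟫🟩🟩🟫🔴🟩🟩❓❓
🟩🟩🟩⬜🟫⬛⬜❓❓
⬜🟫⬜🟫🟩⬛⬛❓❓
🟩🟩⬜🟩⬜⬛🟩❓❓
❓❓❓❓❓❓❓❓❓

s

⬛⬛⬛⬛⬛⬛⬛⬛⬛
⬛⬛⬛⬛⬛⬛⬛⬛⬛
⬛⬛⬛⬛⬛⬛⬛⬛⬛
🟫🟩🟩🟫🟩🟩🟩❓❓
🟩🟩🟩⬜🔴⬛⬜❓❓
⬜🟫⬜🟫🟩⬛⬛❓❓
🟩🟩⬜🟩⬜⬛🟩❓❓
❓❓❓❓❓❓❓❓❓
❓❓❓❓❓❓❓❓❓

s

⬛⬛⬛⬛⬛⬛⬛⬛⬛
⬛⬛⬛⬛⬛⬛⬛⬛⬛
🟫🟩🟩🟫🟩🟩🟩❓❓
🟩🟩🟩⬜🟫⬛⬜❓❓
⬜🟫⬜🟫🔴⬛⬛❓❓
🟩🟩⬜🟩⬜⬛🟩❓❓
❓❓🟩🟦🟫🟩🟩❓❓
❓❓❓❓❓❓❓❓❓
❓❓❓❓❓❓❓❓❓

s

⬛⬛⬛⬛⬛⬛⬛⬛⬛
🟫🟩🟩🟫🟩🟩🟩❓❓
🟩🟩🟩⬜🟫⬛⬜❓❓
⬜🟫⬜🟫🟩⬛⬛❓❓
🟩🟩⬜🟩🔴⬛🟩❓❓
❓❓🟩🟦🟫🟩🟩❓❓
❓❓🟦⬜🟩⬜🟫❓❓
❓❓❓❓❓❓❓❓❓
❓❓❓❓❓❓❓❓❓

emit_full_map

🟫🟩🟩🟫🟩🟩🟩
🟩🟩🟩⬜🟫⬛⬜
⬜🟫⬜🟫🟩⬛⬛
🟩🟩⬜🟩🔴⬛🟩
❓❓🟩🟦🟫🟩🟩
❓❓🟦⬜🟩⬜🟫

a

⬛⬛⬛⬛⬛⬛⬛⬛⬛
❓🟫🟩🟩🟫🟩🟩🟩❓
❓🟩🟩🟩⬜🟫⬛⬜❓
❓⬜🟫⬜🟫🟩⬛⬛❓
❓🟩🟩⬜🔴⬜⬛🟩❓
❓❓🟩🟩🟦🟫🟩🟩❓
❓❓🟫🟦⬜🟩⬜🟫❓
❓❓❓❓❓❓❓❓❓
❓❓❓❓❓❓❓❓❓

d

⬛⬛⬛⬛⬛⬛⬛⬛⬛
🟫🟩🟩🟫🟩🟩🟩❓❓
🟩🟩🟩⬜🟫⬛⬜❓❓
⬜🟫⬜🟫🟩⬛⬛❓❓
🟩🟩⬜🟩🔴⬛🟩❓❓
❓🟩🟩🟦🟫🟩🟩❓❓
❓🟫🟦⬜🟩⬜🟫❓❓
❓❓❓❓❓❓❓❓❓
❓❓❓❓❓❓❓❓❓

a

⬛⬛⬛⬛⬛⬛⬛⬛⬛
❓🟫🟩🟩🟫🟩🟩🟩❓
❓🟩🟩🟩⬜🟫⬛⬜❓
❓⬜🟫⬜🟫🟩⬛⬛❓
❓🟩🟩⬜🔴⬜⬛🟩❓
❓❓🟩🟩🟦🟫🟩🟩❓
❓❓🟫🟦⬜🟩⬜🟫❓
❓❓❓❓❓❓❓❓❓
❓❓❓❓❓❓❓❓❓

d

⬛⬛⬛⬛⬛⬛⬛⬛⬛
🟫🟩🟩🟫🟩🟩🟩❓❓
🟩🟩🟩⬜🟫⬛⬜❓❓
⬜🟫⬜🟫🟩⬛⬛❓❓
🟩🟩⬜🟩🔴⬛🟩❓❓
❓🟩🟩🟦🟫🟩🟩❓❓
❓🟫🟦⬜🟩⬜🟫❓❓
❓❓❓❓❓❓❓❓❓
❓❓❓❓❓❓❓❓❓


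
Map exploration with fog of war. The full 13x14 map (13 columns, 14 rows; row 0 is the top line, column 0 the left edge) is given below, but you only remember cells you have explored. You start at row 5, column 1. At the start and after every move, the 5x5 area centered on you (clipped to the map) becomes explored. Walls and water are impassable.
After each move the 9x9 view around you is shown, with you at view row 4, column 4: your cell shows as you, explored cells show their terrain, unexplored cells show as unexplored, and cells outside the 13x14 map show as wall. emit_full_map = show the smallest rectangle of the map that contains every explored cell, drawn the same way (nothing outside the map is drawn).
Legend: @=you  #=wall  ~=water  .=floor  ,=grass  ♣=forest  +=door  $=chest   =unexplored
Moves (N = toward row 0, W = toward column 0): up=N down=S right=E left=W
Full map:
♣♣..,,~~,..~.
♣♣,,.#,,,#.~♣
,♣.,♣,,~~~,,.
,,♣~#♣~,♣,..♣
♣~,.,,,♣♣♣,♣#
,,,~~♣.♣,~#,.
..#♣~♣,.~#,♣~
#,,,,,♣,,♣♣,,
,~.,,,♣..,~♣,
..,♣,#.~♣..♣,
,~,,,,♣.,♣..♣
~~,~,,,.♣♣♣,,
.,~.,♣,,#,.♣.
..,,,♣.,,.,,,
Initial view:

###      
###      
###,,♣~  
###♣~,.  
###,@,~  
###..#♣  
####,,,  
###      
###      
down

###      
###,,♣~  
###♣~,.  
###,,,~  
###.@#♣  
####,,,  
###,~.,  
###      
###      

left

####     
####,,♣~ 
####♣~,. 
####,,,~ 
####@.#♣ 
#####,,, 
####,~., 
####     
####     

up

####     
####     
####,,♣~ 
####♣~,. 
####@,,~ 
####..#♣ 
#####,,, 
####,~., 
####     

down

####     
####,,♣~ 
####♣~,. 
####,,,~ 
####@.#♣ 
#####,,, 
####,~., 
####     
####     

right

###      
###,,♣~  
###♣~,.  
###,,,~  
###.@#♣  
####,,,  
###,~.,  
###      
###      

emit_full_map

,,♣~
♣~,.
,,,~
.@#♣
#,,,
,~.,


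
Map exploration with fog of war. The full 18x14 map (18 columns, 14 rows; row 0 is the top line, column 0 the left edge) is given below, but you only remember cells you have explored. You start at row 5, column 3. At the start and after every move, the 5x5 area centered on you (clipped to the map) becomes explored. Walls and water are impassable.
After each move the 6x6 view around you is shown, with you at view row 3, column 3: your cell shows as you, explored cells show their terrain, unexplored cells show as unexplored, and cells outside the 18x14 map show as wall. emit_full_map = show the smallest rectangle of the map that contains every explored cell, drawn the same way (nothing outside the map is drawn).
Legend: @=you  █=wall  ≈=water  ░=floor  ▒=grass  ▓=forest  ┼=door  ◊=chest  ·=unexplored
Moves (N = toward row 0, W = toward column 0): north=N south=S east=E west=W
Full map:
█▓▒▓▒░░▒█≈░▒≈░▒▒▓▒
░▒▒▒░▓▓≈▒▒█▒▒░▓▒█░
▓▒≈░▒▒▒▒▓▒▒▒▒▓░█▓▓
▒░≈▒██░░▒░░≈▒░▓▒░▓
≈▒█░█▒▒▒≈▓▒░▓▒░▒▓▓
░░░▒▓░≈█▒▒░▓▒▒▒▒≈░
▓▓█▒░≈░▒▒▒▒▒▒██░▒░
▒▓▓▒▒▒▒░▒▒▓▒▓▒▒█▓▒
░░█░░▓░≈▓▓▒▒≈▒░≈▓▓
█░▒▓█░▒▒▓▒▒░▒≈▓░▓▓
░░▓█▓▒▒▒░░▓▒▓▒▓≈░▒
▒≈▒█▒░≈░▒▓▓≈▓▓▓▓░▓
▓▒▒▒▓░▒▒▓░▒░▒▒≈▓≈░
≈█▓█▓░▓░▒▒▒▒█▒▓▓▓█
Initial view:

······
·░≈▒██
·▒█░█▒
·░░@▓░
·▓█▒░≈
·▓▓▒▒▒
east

······
░≈▒██░
▒█░█▒▒
░░▒@░≈
▓█▒░≈░
▓▓▒▒▒▒

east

······
≈▒██░░
█░█▒▒▒
░▒▓@≈█
█▒░≈░▒
▓▒▒▒▒░

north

······
·░▒▒▒▒
≈▒██░░
█░█@▒▒
░▒▓░≈█
█▒░≈░▒

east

······
░▒▒▒▒▓
▒██░░▒
░█▒@▒≈
▒▓░≈█▒
▒░≈░▒▒

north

······
·░▓▓≈▒
░▒▒▒▒▓
▒██@░▒
░█▒▒▒≈
▒▓░≈█▒

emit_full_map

···░▓▓≈▒
··░▒▒▒▒▓
░≈▒██@░▒
▒█░█▒▒▒≈
░░▒▓░≈█▒
▓█▒░≈░▒▒
▓▓▒▒▒▒░·

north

██████
·▒░░▒█
·░▓▓≈▒
░▒▒@▒▓
▒██░░▒
░█▒▒▒≈

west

██████
·▓▒░░▒
·▒░▓▓≈
·░▒@▒▒
≈▒██░░
█░█▒▒▒

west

██████
·▒▓▒░░
·▒▒░▓▓
·≈░@▒▒
░≈▒██░
▒█░█▒▒

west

██████
·▓▒▓▒░
·▒▒▒░▓
·▒≈@▒▒
·░≈▒██
·▒█░█▒

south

·▓▒▓▒░
·▒▒▒░▓
·▒≈░▒▒
·░≈@██
·▒█░█▒
·░░▒▓░

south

·▒▒▒░▓
·▒≈░▒▒
·░≈▒██
·▒█@█▒
·░░▒▓░
·▓█▒░≈

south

·▒≈░▒▒
·░≈▒██
·▒█░█▒
·░░@▓░
·▓█▒░≈
·▓▓▒▒▒

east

▒≈░▒▒▒
░≈▒██░
▒█░█▒▒
░░▒@░≈
▓█▒░≈░
▓▓▒▒▒▒

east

≈░▒▒▒▒
≈▒██░░
█░█▒▒▒
░▒▓@≈█
█▒░≈░▒
▓▒▒▒▒░

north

▒▒░▓▓≈
≈░▒▒▒▒
≈▒██░░
█░█@▒▒
░▒▓░≈█
█▒░≈░▒

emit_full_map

▓▒▓▒░░▒█
▒▒▒░▓▓≈▒
▒≈░▒▒▒▒▓
░≈▒██░░▒
▒█░█@▒▒≈
░░▒▓░≈█▒
▓█▒░≈░▒▒
▓▓▒▒▒▒░·


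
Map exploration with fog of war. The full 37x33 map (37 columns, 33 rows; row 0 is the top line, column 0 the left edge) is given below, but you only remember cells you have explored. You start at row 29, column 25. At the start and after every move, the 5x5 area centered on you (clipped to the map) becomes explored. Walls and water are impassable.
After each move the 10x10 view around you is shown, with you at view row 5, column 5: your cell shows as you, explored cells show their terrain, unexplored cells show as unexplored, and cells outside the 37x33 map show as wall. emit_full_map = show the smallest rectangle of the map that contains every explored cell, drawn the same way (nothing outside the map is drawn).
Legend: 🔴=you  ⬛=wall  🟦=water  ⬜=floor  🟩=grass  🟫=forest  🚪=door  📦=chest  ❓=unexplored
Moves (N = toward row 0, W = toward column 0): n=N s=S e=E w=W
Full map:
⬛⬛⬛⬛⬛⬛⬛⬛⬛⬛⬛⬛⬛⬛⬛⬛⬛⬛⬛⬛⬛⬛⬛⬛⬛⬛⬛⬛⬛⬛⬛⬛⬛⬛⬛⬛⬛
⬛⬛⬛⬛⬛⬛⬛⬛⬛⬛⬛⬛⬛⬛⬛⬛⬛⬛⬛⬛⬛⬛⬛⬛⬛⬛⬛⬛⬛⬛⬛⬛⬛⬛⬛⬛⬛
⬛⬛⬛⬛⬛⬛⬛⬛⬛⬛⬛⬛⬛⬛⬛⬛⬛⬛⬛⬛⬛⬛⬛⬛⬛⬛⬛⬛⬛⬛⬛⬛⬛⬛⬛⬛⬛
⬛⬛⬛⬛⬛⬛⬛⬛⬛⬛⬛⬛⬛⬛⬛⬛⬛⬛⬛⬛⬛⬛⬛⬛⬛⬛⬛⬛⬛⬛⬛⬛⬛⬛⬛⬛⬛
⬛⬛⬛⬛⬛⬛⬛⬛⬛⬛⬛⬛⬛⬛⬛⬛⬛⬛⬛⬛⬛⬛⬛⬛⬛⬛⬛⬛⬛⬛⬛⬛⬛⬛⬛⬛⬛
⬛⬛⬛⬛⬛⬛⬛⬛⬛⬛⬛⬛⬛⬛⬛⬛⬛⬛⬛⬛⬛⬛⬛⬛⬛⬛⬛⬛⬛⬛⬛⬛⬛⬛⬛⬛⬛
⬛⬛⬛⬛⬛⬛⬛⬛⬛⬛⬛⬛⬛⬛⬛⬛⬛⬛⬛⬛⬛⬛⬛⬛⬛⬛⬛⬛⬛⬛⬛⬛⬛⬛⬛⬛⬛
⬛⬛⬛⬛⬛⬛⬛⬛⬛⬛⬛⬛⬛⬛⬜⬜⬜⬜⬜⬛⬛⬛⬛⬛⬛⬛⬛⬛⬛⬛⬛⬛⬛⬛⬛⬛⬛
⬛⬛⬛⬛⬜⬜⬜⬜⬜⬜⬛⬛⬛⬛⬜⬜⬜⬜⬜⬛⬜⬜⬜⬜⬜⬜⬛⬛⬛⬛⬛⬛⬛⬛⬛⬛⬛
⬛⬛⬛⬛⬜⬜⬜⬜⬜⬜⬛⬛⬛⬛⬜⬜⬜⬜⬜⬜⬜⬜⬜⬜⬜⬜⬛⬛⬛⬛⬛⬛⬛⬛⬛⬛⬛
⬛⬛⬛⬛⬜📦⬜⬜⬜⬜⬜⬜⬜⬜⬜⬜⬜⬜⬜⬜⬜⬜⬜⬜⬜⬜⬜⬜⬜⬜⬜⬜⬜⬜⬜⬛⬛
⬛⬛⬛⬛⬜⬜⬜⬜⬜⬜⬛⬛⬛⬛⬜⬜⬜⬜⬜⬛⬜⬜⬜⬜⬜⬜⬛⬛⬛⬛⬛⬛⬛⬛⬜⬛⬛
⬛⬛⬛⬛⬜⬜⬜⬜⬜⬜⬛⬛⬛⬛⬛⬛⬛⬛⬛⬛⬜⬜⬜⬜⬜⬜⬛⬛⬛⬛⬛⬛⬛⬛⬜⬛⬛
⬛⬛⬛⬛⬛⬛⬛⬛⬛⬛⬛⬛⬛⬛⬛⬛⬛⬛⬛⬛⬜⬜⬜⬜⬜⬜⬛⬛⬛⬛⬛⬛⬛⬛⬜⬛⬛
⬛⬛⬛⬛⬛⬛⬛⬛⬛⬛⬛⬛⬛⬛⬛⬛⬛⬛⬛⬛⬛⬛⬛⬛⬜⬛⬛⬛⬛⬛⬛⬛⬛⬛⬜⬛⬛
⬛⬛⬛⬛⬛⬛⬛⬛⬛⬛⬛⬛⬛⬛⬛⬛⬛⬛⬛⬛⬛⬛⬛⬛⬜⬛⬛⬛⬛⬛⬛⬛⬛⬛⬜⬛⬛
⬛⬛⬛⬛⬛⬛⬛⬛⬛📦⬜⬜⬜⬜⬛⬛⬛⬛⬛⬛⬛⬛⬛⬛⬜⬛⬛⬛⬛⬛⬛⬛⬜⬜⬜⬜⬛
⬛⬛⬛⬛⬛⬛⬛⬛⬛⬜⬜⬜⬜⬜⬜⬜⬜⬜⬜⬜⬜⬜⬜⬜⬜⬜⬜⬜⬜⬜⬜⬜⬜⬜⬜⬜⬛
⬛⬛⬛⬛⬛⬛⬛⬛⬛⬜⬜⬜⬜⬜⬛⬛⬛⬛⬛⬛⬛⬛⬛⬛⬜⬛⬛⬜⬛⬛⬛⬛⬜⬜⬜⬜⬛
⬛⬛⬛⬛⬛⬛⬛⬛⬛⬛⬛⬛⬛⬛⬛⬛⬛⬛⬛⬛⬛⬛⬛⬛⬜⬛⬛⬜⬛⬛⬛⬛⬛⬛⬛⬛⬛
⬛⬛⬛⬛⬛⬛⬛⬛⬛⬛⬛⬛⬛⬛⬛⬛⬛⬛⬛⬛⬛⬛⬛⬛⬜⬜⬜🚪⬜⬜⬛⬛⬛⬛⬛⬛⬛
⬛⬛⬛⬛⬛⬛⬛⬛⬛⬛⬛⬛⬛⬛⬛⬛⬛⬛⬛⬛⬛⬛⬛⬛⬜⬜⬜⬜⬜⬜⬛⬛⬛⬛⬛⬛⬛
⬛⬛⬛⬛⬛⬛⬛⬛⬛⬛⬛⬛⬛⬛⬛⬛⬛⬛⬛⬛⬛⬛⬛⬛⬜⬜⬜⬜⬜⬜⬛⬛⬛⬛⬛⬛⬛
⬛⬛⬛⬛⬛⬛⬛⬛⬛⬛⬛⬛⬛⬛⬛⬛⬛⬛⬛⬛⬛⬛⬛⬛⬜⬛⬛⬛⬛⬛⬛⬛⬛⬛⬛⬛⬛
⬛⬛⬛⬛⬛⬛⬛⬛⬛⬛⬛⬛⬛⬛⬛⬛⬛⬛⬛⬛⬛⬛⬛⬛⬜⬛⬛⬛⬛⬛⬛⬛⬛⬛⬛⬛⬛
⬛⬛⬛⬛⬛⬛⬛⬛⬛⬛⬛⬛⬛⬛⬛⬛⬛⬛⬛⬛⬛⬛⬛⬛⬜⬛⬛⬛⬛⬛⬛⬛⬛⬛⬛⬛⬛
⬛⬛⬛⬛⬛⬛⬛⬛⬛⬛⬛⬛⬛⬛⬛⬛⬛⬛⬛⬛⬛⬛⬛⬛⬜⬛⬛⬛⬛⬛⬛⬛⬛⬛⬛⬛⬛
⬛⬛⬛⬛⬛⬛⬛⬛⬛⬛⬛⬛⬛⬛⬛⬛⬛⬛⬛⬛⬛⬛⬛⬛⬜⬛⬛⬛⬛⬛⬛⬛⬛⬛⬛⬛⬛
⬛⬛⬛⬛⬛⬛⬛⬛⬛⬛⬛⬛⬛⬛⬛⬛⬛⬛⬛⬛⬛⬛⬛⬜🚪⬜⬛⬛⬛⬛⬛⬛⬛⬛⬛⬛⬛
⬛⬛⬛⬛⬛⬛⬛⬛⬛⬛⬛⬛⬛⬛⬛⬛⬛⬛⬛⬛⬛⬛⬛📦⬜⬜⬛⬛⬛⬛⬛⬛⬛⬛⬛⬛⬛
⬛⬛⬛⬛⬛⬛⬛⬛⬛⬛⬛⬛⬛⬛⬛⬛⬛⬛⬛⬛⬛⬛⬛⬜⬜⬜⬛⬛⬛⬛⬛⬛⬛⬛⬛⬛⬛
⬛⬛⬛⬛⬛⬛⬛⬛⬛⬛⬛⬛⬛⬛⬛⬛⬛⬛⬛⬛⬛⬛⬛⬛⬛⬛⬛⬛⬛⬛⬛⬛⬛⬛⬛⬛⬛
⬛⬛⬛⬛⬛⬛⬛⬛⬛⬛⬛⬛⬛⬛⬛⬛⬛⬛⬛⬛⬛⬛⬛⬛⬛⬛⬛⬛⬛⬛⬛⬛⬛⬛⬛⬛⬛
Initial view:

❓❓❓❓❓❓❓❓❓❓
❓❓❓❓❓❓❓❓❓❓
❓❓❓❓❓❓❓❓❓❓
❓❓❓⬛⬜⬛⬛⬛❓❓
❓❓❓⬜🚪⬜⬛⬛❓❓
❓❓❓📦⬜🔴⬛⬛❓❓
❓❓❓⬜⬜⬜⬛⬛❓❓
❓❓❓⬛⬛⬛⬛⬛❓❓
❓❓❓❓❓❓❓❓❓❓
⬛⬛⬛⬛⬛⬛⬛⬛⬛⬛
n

❓❓❓❓❓❓❓❓❓❓
❓❓❓❓❓❓❓❓❓❓
❓❓❓❓❓❓❓❓❓❓
❓❓❓⬛⬜⬛⬛⬛❓❓
❓❓❓⬛⬜⬛⬛⬛❓❓
❓❓❓⬜🚪🔴⬛⬛❓❓
❓❓❓📦⬜⬜⬛⬛❓❓
❓❓❓⬜⬜⬜⬛⬛❓❓
❓❓❓⬛⬛⬛⬛⬛❓❓
❓❓❓❓❓❓❓❓❓❓

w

❓❓❓❓❓❓❓❓❓❓
❓❓❓❓❓❓❓❓❓❓
❓❓❓❓❓❓❓❓❓❓
❓❓❓⬛⬛⬜⬛⬛⬛❓
❓❓❓⬛⬛⬜⬛⬛⬛❓
❓❓❓⬛⬜🔴⬜⬛⬛❓
❓❓❓⬛📦⬜⬜⬛⬛❓
❓❓❓⬛⬜⬜⬜⬛⬛❓
❓❓❓❓⬛⬛⬛⬛⬛❓
❓❓❓❓❓❓❓❓❓❓

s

❓❓❓❓❓❓❓❓❓❓
❓❓❓❓❓❓❓❓❓❓
❓❓❓⬛⬛⬜⬛⬛⬛❓
❓❓❓⬛⬛⬜⬛⬛⬛❓
❓❓❓⬛⬜🚪⬜⬛⬛❓
❓❓❓⬛📦🔴⬜⬛⬛❓
❓❓❓⬛⬜⬜⬜⬛⬛❓
❓❓❓⬛⬛⬛⬛⬛⬛❓
❓❓❓❓❓❓❓❓❓❓
⬛⬛⬛⬛⬛⬛⬛⬛⬛⬛

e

❓❓❓❓❓❓❓❓❓❓
❓❓❓❓❓❓❓❓❓❓
❓❓⬛⬛⬜⬛⬛⬛❓❓
❓❓⬛⬛⬜⬛⬛⬛❓❓
❓❓⬛⬜🚪⬜⬛⬛❓❓
❓❓⬛📦⬜🔴⬛⬛❓❓
❓❓⬛⬜⬜⬜⬛⬛❓❓
❓❓⬛⬛⬛⬛⬛⬛❓❓
❓❓❓❓❓❓❓❓❓❓
⬛⬛⬛⬛⬛⬛⬛⬛⬛⬛

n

❓❓❓❓❓❓❓❓❓❓
❓❓❓❓❓❓❓❓❓❓
❓❓❓❓❓❓❓❓❓❓
❓❓⬛⬛⬜⬛⬛⬛❓❓
❓❓⬛⬛⬜⬛⬛⬛❓❓
❓❓⬛⬜🚪🔴⬛⬛❓❓
❓❓⬛📦⬜⬜⬛⬛❓❓
❓❓⬛⬜⬜⬜⬛⬛❓❓
❓❓⬛⬛⬛⬛⬛⬛❓❓
❓❓❓❓❓❓❓❓❓❓

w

❓❓❓❓❓❓❓❓❓❓
❓❓❓❓❓❓❓❓❓❓
❓❓❓❓❓❓❓❓❓❓
❓❓❓⬛⬛⬜⬛⬛⬛❓
❓❓❓⬛⬛⬜⬛⬛⬛❓
❓❓❓⬛⬜🔴⬜⬛⬛❓
❓❓❓⬛📦⬜⬜⬛⬛❓
❓❓❓⬛⬜⬜⬜⬛⬛❓
❓❓❓⬛⬛⬛⬛⬛⬛❓
❓❓❓❓❓❓❓❓❓❓

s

❓❓❓❓❓❓❓❓❓❓
❓❓❓❓❓❓❓❓❓❓
❓❓❓⬛⬛⬜⬛⬛⬛❓
❓❓❓⬛⬛⬜⬛⬛⬛❓
❓❓❓⬛⬜🚪⬜⬛⬛❓
❓❓❓⬛📦🔴⬜⬛⬛❓
❓❓❓⬛⬜⬜⬜⬛⬛❓
❓❓❓⬛⬛⬛⬛⬛⬛❓
❓❓❓❓❓❓❓❓❓❓
⬛⬛⬛⬛⬛⬛⬛⬛⬛⬛

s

❓❓❓❓❓❓❓❓❓❓
❓❓❓⬛⬛⬜⬛⬛⬛❓
❓❓❓⬛⬛⬜⬛⬛⬛❓
❓❓❓⬛⬜🚪⬜⬛⬛❓
❓❓❓⬛📦⬜⬜⬛⬛❓
❓❓❓⬛⬜🔴⬜⬛⬛❓
❓❓❓⬛⬛⬛⬛⬛⬛❓
❓❓❓⬛⬛⬛⬛⬛❓❓
⬛⬛⬛⬛⬛⬛⬛⬛⬛⬛
⬛⬛⬛⬛⬛⬛⬛⬛⬛⬛

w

❓❓❓❓❓❓❓❓❓❓
❓❓❓❓⬛⬛⬜⬛⬛⬛
❓❓❓❓⬛⬛⬜⬛⬛⬛
❓❓❓⬛⬛⬜🚪⬜⬛⬛
❓❓❓⬛⬛📦⬜⬜⬛⬛
❓❓❓⬛⬛🔴⬜⬜⬛⬛
❓❓❓⬛⬛⬛⬛⬛⬛⬛
❓❓❓⬛⬛⬛⬛⬛⬛❓
⬛⬛⬛⬛⬛⬛⬛⬛⬛⬛
⬛⬛⬛⬛⬛⬛⬛⬛⬛⬛

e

❓❓❓❓❓❓❓❓❓❓
❓❓❓⬛⬛⬜⬛⬛⬛❓
❓❓❓⬛⬛⬜⬛⬛⬛❓
❓❓⬛⬛⬜🚪⬜⬛⬛❓
❓❓⬛⬛📦⬜⬜⬛⬛❓
❓❓⬛⬛⬜🔴⬜⬛⬛❓
❓❓⬛⬛⬛⬛⬛⬛⬛❓
❓❓⬛⬛⬛⬛⬛⬛❓❓
⬛⬛⬛⬛⬛⬛⬛⬛⬛⬛
⬛⬛⬛⬛⬛⬛⬛⬛⬛⬛

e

❓❓❓❓❓❓❓❓❓❓
❓❓⬛⬛⬜⬛⬛⬛❓❓
❓❓⬛⬛⬜⬛⬛⬛❓❓
❓⬛⬛⬜🚪⬜⬛⬛❓❓
❓⬛⬛📦⬜⬜⬛⬛❓❓
❓⬛⬛⬜⬜🔴⬛⬛❓❓
❓⬛⬛⬛⬛⬛⬛⬛❓❓
❓⬛⬛⬛⬛⬛⬛⬛❓❓
⬛⬛⬛⬛⬛⬛⬛⬛⬛⬛
⬛⬛⬛⬛⬛⬛⬛⬛⬛⬛

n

❓❓❓❓❓❓❓❓❓❓
❓❓❓❓❓❓❓❓❓❓
❓❓⬛⬛⬜⬛⬛⬛❓❓
❓❓⬛⬛⬜⬛⬛⬛❓❓
❓⬛⬛⬜🚪⬜⬛⬛❓❓
❓⬛⬛📦⬜🔴⬛⬛❓❓
❓⬛⬛⬜⬜⬜⬛⬛❓❓
❓⬛⬛⬛⬛⬛⬛⬛❓❓
❓⬛⬛⬛⬛⬛⬛⬛❓❓
⬛⬛⬛⬛⬛⬛⬛⬛⬛⬛

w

❓❓❓❓❓❓❓❓❓❓
❓❓❓❓❓❓❓❓❓❓
❓❓❓⬛⬛⬜⬛⬛⬛❓
❓❓❓⬛⬛⬜⬛⬛⬛❓
❓❓⬛⬛⬜🚪⬜⬛⬛❓
❓❓⬛⬛📦🔴⬜⬛⬛❓
❓❓⬛⬛⬜⬜⬜⬛⬛❓
❓❓⬛⬛⬛⬛⬛⬛⬛❓
❓❓⬛⬛⬛⬛⬛⬛⬛❓
⬛⬛⬛⬛⬛⬛⬛⬛⬛⬛

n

❓❓❓❓❓❓❓❓❓❓
❓❓❓❓❓❓❓❓❓❓
❓❓❓❓❓❓❓❓❓❓
❓❓❓⬛⬛⬜⬛⬛⬛❓
❓❓❓⬛⬛⬜⬛⬛⬛❓
❓❓⬛⬛⬜🔴⬜⬛⬛❓
❓❓⬛⬛📦⬜⬜⬛⬛❓
❓❓⬛⬛⬜⬜⬜⬛⬛❓
❓❓⬛⬛⬛⬛⬛⬛⬛❓
❓❓⬛⬛⬛⬛⬛⬛⬛❓

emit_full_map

❓⬛⬛⬜⬛⬛⬛
❓⬛⬛⬜⬛⬛⬛
⬛⬛⬜🔴⬜⬛⬛
⬛⬛📦⬜⬜⬛⬛
⬛⬛⬜⬜⬜⬛⬛
⬛⬛⬛⬛⬛⬛⬛
⬛⬛⬛⬛⬛⬛⬛

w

❓❓❓❓❓❓❓❓❓❓
❓❓❓❓❓❓❓❓❓❓
❓❓❓❓❓❓❓❓❓❓
❓❓❓⬛⬛⬛⬜⬛⬛⬛
❓❓❓⬛⬛⬛⬜⬛⬛⬛
❓❓❓⬛⬛🔴🚪⬜⬛⬛
❓❓❓⬛⬛📦⬜⬜⬛⬛
❓❓❓⬛⬛⬜⬜⬜⬛⬛
❓❓❓⬛⬛⬛⬛⬛⬛⬛
❓❓❓⬛⬛⬛⬛⬛⬛⬛

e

❓❓❓❓❓❓❓❓❓❓
❓❓❓❓❓❓❓❓❓❓
❓❓❓❓❓❓❓❓❓❓
❓❓⬛⬛⬛⬜⬛⬛⬛❓
❓❓⬛⬛⬛⬜⬛⬛⬛❓
❓❓⬛⬛⬜🔴⬜⬛⬛❓
❓❓⬛⬛📦⬜⬜⬛⬛❓
❓❓⬛⬛⬜⬜⬜⬛⬛❓
❓❓⬛⬛⬛⬛⬛⬛⬛❓
❓❓⬛⬛⬛⬛⬛⬛⬛❓

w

❓❓❓❓❓❓❓❓❓❓
❓❓❓❓❓❓❓❓❓❓
❓❓❓❓❓❓❓❓❓❓
❓❓❓⬛⬛⬛⬜⬛⬛⬛
❓❓❓⬛⬛⬛⬜⬛⬛⬛
❓❓❓⬛⬛🔴🚪⬜⬛⬛
❓❓❓⬛⬛📦⬜⬜⬛⬛
❓❓❓⬛⬛⬜⬜⬜⬛⬛
❓❓❓⬛⬛⬛⬛⬛⬛⬛
❓❓❓⬛⬛⬛⬛⬛⬛⬛

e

❓❓❓❓❓❓❓❓❓❓
❓❓❓❓❓❓❓❓❓❓
❓❓❓❓❓❓❓❓❓❓
❓❓⬛⬛⬛⬜⬛⬛⬛❓
❓❓⬛⬛⬛⬜⬛⬛⬛❓
❓❓⬛⬛⬜🔴⬜⬛⬛❓
❓❓⬛⬛📦⬜⬜⬛⬛❓
❓❓⬛⬛⬜⬜⬜⬛⬛❓
❓❓⬛⬛⬛⬛⬛⬛⬛❓
❓❓⬛⬛⬛⬛⬛⬛⬛❓

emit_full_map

⬛⬛⬛⬜⬛⬛⬛
⬛⬛⬛⬜⬛⬛⬛
⬛⬛⬜🔴⬜⬛⬛
⬛⬛📦⬜⬜⬛⬛
⬛⬛⬜⬜⬜⬛⬛
⬛⬛⬛⬛⬛⬛⬛
⬛⬛⬛⬛⬛⬛⬛


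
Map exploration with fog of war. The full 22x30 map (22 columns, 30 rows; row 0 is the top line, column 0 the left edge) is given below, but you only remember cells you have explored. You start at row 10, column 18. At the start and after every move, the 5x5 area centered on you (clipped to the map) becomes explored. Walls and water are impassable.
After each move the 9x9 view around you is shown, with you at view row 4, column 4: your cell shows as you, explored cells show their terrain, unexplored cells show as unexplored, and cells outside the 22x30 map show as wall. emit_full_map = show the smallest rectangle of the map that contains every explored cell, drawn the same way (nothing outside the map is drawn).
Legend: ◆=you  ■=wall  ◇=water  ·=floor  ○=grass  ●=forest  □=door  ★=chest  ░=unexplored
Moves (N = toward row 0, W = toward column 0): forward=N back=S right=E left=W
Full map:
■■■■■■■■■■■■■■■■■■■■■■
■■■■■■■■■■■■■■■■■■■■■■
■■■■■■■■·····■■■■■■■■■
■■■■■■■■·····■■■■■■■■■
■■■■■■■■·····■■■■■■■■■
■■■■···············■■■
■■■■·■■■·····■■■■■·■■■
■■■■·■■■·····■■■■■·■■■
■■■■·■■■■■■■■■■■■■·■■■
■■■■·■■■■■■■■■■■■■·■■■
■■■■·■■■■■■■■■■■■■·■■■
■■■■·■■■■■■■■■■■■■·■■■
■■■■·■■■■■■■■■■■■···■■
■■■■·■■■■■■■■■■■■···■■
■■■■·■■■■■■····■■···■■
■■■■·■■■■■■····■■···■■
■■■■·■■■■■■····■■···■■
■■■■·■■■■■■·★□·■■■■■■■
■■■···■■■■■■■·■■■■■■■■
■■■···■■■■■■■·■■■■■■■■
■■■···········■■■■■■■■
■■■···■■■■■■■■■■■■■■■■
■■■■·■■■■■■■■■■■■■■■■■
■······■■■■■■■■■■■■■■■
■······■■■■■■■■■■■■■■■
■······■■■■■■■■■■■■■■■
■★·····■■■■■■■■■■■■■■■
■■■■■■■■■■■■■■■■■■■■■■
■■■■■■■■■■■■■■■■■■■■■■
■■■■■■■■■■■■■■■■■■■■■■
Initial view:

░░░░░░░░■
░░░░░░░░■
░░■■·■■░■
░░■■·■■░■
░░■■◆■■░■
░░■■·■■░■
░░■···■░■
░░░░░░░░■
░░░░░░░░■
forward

░░░░░░░░■
░░░░░░░░■
░░■■·■■░■
░░■■·■■░■
░░■■◆■■░■
░░■■·■■░■
░░■■·■■░■
░░■···■░■
░░░░░░░░■

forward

░░░░░░░░■
░░░░░░░░■
░░■■·■■░■
░░■■·■■░■
░░■■◆■■░■
░░■■·■■░■
░░■■·■■░■
░░■■·■■░■
░░■···■░■

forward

░░░░░░░░■
░░░░░░░░■
░░···■■░■
░░■■·■■░■
░░■■◆■■░■
░░■■·■■░■
░░■■·■■░■
░░■■·■■░■
░░■■·■■░■

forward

░░░░░░░░■
░░░░░░░░■
░░■■■■■░■
░░···■■░■
░░■■◆■■░■
░░■■·■■░■
░░■■·■■░■
░░■■·■■░■
░░■■·■■░■

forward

░░░░░░░░■
░░░░░░░░■
░░■■■■■░■
░░■■■■■░■
░░··◆■■░■
░░■■·■■░■
░░■■·■■░■
░░■■·■■░■
░░■■·■■░■

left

░░░░░░░░░
░░░░░░░░░
░░■■■■■■░
░░■■■■■■░
░░··◆·■■░
░░■■■·■■░
░░■■■·■■░
░░░■■·■■░
░░░■■·■■░

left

░░░░░░░░░
░░░░░░░░░
░░■■■■■■■
░░■■■■■■■
░░··◆··■■
░░■■■■·■■
░░■■■■·■■
░░░░■■·■■
░░░░■■·■■

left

░░░░░░░░░
░░░░░░░░░
░░■■■■■■■
░░■■■■■■■
░░··◆···■
░░■■■■■·■
░░■■■■■·■
░░░░░■■·■
░░░░░■■·■

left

░░░░░░░░░
░░░░░░░░░
░░·■■■■■■
░░·■■■■■■
░░··◆····
░░·■■■■■·
░░·■■■■■·
░░░░░░■■·
░░░░░░■■·

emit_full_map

·■■■■■■■■
·■■■■■■■■
··◆····■■
·■■■■■·■■
·■■■■■·■■
░░░░■■·■■
░░░░■■·■■
░░░░■■·■■
░░░░■■·■■
░░░░■···■

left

░░░░░░░░░
░░░░░░░░░
░░··■■■■■
░░··■■■■■
░░··◆····
░░··■■■■■
░░··■■■■■
░░░░░░░■■
░░░░░░░■■

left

░░░░░░░░░
░░░░░░░░░
░░···■■■■
░░···■■■■
░░··◆····
░░···■■■■
░░···■■■■
░░░░░░░░■
░░░░░░░░■

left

░░░░░░░░░
░░░░░░░░░
░░····■■■
░░····■■■
░░··◆····
░░····■■■
░░····■■■
░░░░░░░░░
░░░░░░░░░

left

░░░░░░░░░
░░░░░░░░░
░░·····■■
░░·····■■
░░··◆····
░░·····■■
░░·····■■
░░░░░░░░░
░░░░░░░░░

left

░░░░░░░░░
░░░░░░░░░
░░■·····■
░░■·····■
░░··◆····
░░■·····■
░░■·····■
░░░░░░░░░
░░░░░░░░░

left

░░░░░░░░░
░░░░░░░░░
░░■■·····
░░■■·····
░░··◆····
░░■■·····
░░■■·····
░░░░░░░░░
░░░░░░░░░

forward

░░░░░░░░░
░░░░░░░░░
░░■■···░░
░░■■·····
░░■■◆····
░░·······
░░■■·····
░░■■·····
░░░░░░░░░

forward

■■■■■■■■■
░░░░░░░░░
░░■■■■■░░
░░■■···░░
░░■■◆····
░░■■·····
░░·······
░░■■·····
░░■■·····

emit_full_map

■■■■■░░░░░░░░░░
■■···░░░░░░░░░░
■■◆····■■■■■■■■
■■·····■■■■■■■■
·············■■
■■·····■■■■■·■■
■■·····■■■■■·■■
░░░░░░░░░░■■·■■
░░░░░░░░░░■■·■■
░░░░░░░░░░■■·■■
░░░░░░░░░░■■·■■
░░░░░░░░░░■···■

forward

■■■■■■■■■
■■■■■■■■■
░░■■■■■░░
░░■■■■■░░
░░■■◆··░░
░░■■·····
░░■■·····
░░·······
░░■■·····

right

■■■■■■■■■
■■■■■■■■■
░■■■■■■░░
░■■■■■■░░
░■■·◆··░░
░■■·····■
░■■·····■
░········
░■■·····■

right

■■■■■■■■■
■■■■■■■■■
■■■■■■■░░
■■■■■■■░░
■■··◆··░░
■■·····■■
■■·····■■
·········
■■·····■■

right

■■■■■■■■■
■■■■■■■■■
■■■■■■■░░
■■■■■■■░░
■···◆·■░░
■·····■■■
■·····■■■
·········
■·····■■■

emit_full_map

■■■■■■■■░░░░░░░
■■■■■■■■░░░░░░░
■■···◆·■░░░░░░░
■■·····■■■■■■■■
■■·····■■■■■■■■
·············■■
■■·····■■■■■·■■
■■·····■■■■■·■■
░░░░░░░░░░■■·■■
░░░░░░░░░░■■·■■
░░░░░░░░░░■■·■■
░░░░░░░░░░■■·■■
░░░░░░░░░░■···■

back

■■■■■■■■■
■■■■■■■░░
■■■■■■■░░
■·····■░░
■···◆·■■■
■·····■■■
·········
■·····■■■
■·····■■■

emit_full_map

■■■■■■■■░░░░░░░
■■■■■■■■░░░░░░░
■■·····■░░░░░░░
■■···◆·■■■■■■■■
■■·····■■■■■■■■
·············■■
■■·····■■■■■·■■
■■·····■■■■■·■■
░░░░░░░░░░■■·■■
░░░░░░░░░░■■·■■
░░░░░░░░░░■■·■■
░░░░░░░░░░■■·■■
░░░░░░░░░░■···■
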